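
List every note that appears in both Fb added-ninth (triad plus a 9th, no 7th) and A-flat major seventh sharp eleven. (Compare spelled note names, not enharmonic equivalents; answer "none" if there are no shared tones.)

A-flat

Fb added-ninth = F-flat, A-flat, C-flat, G-flat.
A-flat major seventh sharp eleven = A-flat, C, E-flat, G, D.
Shared: A-flat.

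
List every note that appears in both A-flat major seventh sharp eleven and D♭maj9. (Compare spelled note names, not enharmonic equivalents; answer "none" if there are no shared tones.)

Ab  C  Eb

A-flat major seventh sharp eleven: Ab C Eb G D
D♭maj9: Db F Ab C Eb
Common to both → Ab, C, Eb.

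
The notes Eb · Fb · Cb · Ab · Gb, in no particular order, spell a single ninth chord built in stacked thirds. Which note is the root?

Fb

Stacking in thirds gives Fb – Ab – Cb – Eb – Gb, so Fb is the root — Fb major ninth.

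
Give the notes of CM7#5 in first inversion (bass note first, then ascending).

E – G# – B – C

CM7#5 = C–E–G#–B; first inversion → third (E) lowest.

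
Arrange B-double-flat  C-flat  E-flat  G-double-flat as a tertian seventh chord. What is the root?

Stacking in thirds gives C-flat – E-flat – G-double-flat – B-double-flat, so C-flat is the root — C-flat dominant seventh flat five.

C-flat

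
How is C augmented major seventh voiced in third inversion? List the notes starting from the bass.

B  C  E  G-sharp

In root position, C augmented major seventh is C–E–G-sharp–B.
Third inversion puts the seventh (B) in the bass.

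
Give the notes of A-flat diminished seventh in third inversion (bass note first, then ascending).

A-flat diminished seventh = A-flat–C-flat–E-double-flat–G-double-flat; third inversion → seventh (G-double-flat) lowest.

G-double-flat – A-flat – C-flat – E-double-flat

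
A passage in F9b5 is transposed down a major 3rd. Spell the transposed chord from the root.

Db, F, Abb, Cb, Eb

A major 3rd down from F is Db, so the new chord is Db dominant ninth flat five.
Root: Db
Major 3rd (3rd): F
Diminished 5th (5th): Abb
Minor 7th (7th): Cb
Major 9th (9th): Eb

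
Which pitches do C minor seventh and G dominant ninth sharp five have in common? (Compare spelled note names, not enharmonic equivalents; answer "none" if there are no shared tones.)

G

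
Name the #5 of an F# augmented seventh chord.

F# augmented seventh is built on F-sharp; its 5th is an augmented 5th above the root.
A fifth above F uses the letter C, and the augmented 5th above F-sharp is C-double-sharp.

C-double-sharp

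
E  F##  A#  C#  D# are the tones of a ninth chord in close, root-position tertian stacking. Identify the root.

D#

Arranged so that each adjacent pair is a third by letter name: D# – F## – A# – C# – E.
The bottom of that stack, D#, is the root (this is D# dominant seventh flat nine).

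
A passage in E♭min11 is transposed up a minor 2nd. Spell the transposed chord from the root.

Eb up a minor 2nd → Fb. New chord: Fb minor eleventh.
- root: Fb
- minor 3rd: Abb
- perfect 5th: Cb
- minor 7th: Ebb
- major 9th: Gb
- perfect 11th: Bbb

Fb  Abb  Cb  Ebb  Gb  Bbb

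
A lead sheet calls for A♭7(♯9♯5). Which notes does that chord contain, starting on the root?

Ab  C  E  Gb  B

Root Ab, quality dominant seventh sharp nine sharp five:
root → Ab
3rd (major 3rd) → C
5th (augmented 5th) → E
7th (minor 7th) → Gb
9th (augmented 9th) → B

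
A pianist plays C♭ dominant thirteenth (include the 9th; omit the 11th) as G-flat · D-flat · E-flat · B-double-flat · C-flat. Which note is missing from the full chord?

C♭ dominant thirteenth = C-flat, E-flat, G-flat, B-double-flat, D-flat, A-flat. The voicing lacks the 13th (major 13th), A-flat.

A-flat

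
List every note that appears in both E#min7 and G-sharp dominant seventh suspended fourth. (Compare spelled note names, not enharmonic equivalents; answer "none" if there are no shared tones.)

E#min7: E# G# B# D#
G-sharp dominant seventh suspended fourth: G# C# D# F#
Common to both → G#, D#.

G# D#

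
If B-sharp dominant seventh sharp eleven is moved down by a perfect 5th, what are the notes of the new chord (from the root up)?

A perfect 5th down from B♯ is E♯, so the new chord is E♯ dominant seventh sharp eleven.
root → E♯
3rd (major 3rd) → G𝄪
5th (perfect 5th) → B♯
7th (minor 7th) → D♯
11th (augmented 11th) → A𝄪

E♯  G𝄪  B♯  D♯  A𝄪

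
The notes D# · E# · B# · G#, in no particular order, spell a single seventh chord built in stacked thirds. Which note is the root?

Arranged so that each adjacent pair is a third by letter name: E# – G# – B# – D#.
The bottom of that stack, E#, is the root (this is E# minor seventh).

E#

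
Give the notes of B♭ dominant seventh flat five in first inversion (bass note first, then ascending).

D  F♭  A♭  B♭

In root position, B♭ dominant seventh flat five is B♭–D–F♭–A♭.
First inversion puts the third (D) in the bass.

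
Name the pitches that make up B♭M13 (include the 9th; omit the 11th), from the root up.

B♭M13 is a major thirteenth built on Bb.
- root: Bb
- major 3rd: D
- perfect 5th: F
- major 7th: A
- major 9th: C
- major 13th: G

Bb, D, F, A, C, G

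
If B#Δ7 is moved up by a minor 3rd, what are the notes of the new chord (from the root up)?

D#  F##  A#  C##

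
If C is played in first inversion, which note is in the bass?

C = C–E–G. First inversion → third in the bass = E.

E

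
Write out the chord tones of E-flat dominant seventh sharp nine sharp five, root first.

E-flat, G, B, D-flat, F-sharp

Root E-flat, quality dominant seventh sharp nine sharp five:
root → E-flat
3rd (major 3rd) → G
5th (augmented 5th) → B
7th (minor 7th) → D-flat
9th (augmented 9th) → F-sharp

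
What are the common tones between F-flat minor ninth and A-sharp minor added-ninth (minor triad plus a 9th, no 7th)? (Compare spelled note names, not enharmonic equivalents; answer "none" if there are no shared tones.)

none

F-flat minor ninth = F-flat, A-double-flat, C-flat, E-double-flat, G-flat.
A-sharp minor added-ninth = A-sharp, C-sharp, E-sharp, B-sharp.
Shared: none.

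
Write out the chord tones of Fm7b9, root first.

F, Ab, C, Eb, Gb

Root F, quality minor seventh flat nine:
- root: F
- minor 3rd: Ab
- perfect 5th: C
- minor 7th: Eb
- minor 9th: Gb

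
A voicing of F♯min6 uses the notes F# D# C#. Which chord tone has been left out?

A

F♯min6 = F#, A, C#, D#. The voicing lacks the 3rd (minor 3rd), A.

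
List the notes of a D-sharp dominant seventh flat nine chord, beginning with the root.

D# F## A# C# E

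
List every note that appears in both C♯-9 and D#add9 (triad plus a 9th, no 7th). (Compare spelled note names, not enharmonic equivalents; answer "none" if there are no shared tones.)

D♯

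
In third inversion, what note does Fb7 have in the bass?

Fb7 in root position is F♭–A♭–C♭–E𝄫.
Third inversion places the seventh in the bass, which is E𝄫.

E𝄫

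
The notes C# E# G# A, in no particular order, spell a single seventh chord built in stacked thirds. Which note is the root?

A

Arranged so that each adjacent pair is a third by letter name: A – C# – E# – G#.
The bottom of that stack, A, is the root (this is A augmented major seventh).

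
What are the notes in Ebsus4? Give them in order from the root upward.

E♭ – A♭ – B♭

Root E♭, quality suspended fourth:
E♭ — root
A♭ — perfect 4th
B♭ — perfect 5th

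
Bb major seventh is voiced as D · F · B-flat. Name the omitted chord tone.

A

The full Bb major seventh chord is B-flat, D, F, A.
Comparing with the voicing, the major 7th (7th) — A — is absent.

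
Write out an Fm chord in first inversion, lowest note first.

In root position, Fm is F–Ab–C.
First inversion puts the third (Ab) in the bass.

Ab C F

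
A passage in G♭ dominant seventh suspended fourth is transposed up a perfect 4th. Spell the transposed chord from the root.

Transposed root: G-flat → C-flat (perfect 4th up). So we spell C-flat dominant seventh suspended fourth:
Root: C-flat
Perfect 4th (4th): F-flat
Perfect 5th (5th): G-flat
Minor 7th (7th): B-double-flat

C-flat  F-flat  G-flat  B-double-flat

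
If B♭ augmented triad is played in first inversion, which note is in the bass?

B♭ augmented triad = Bb–D–F#. First inversion → third in the bass = D.

D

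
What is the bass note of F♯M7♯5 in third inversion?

F♯M7♯5 = F#–A#–C##–E#. Third inversion → seventh in the bass = E#.

E#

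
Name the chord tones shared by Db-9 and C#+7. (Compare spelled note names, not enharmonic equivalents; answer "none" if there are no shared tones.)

none

Db-9: Db Fb Ab Cb Eb
C#+7: C# E# G## B
Common to both → none.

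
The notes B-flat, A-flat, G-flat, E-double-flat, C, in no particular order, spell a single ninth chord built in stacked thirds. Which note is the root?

A-flat

Arranged so that each adjacent pair is a third by letter name: A-flat – C – E-double-flat – G-flat – B-flat.
The bottom of that stack, A-flat, is the root (this is A-flat dominant ninth flat five).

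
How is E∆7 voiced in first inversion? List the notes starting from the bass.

E∆7 = E–G♯–B–D♯; first inversion → third (G♯) lowest.

G♯ B D♯ E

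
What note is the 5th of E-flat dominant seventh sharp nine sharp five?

B

Root of E-flat dominant seventh sharp nine sharp five = E♭. The 5th is an augmented 5th: E♭ up an augmented 5th → B.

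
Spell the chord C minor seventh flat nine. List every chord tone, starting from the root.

C, Eb, G, Bb, Db

C minor seventh flat nine: minor seventh flat nine on C.
C — root
Eb — minor 3rd
G — perfect 5th
Bb — minor 7th
Db — minor 9th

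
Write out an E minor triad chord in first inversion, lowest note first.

G  B  E

In root position, E minor triad is E–G–B.
First inversion puts the third (G) in the bass.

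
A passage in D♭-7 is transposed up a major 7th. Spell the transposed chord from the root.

C – Eb – G – Bb

A major 7th up from Db is C, so the new chord is C minor seventh.
- root: C
- minor 3rd: Eb
- perfect 5th: G
- minor 7th: Bb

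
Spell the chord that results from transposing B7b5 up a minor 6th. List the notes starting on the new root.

Transposed root: B → G (minor 6th up). So we spell G dominant seventh flat five:
Root: G
Major 3rd (3rd): B
Diminished 5th (5th): Db
Minor 7th (7th): F

G, B, Db, F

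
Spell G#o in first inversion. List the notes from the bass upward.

B, D, G#

In root position, G#o is G#–B–D.
First inversion puts the third (B) in the bass.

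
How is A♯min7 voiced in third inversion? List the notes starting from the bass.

G♯ A♯ C♯ E♯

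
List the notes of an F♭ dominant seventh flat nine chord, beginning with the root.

F-flat – A-flat – C-flat – E-double-flat – G-double-flat

Root F-flat, quality dominant seventh flat nine:
- root: F-flat
- major 3rd: A-flat
- perfect 5th: C-flat
- minor 7th: E-double-flat
- minor 9th: G-double-flat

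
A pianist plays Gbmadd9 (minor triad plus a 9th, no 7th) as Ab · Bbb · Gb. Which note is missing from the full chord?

The full Gbmadd9 chord is Gb, Bbb, Db, Ab.
Comparing with the voicing, the perfect 5th (5th) — Db — is absent.

Db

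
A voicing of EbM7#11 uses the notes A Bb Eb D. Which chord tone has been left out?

G

EbM7#11 = Eb, G, Bb, D, A. The voicing lacks the 3rd (major 3rd), G.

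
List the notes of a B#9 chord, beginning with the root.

Root B♯, quality dominant ninth:
B♯ — root
D𝄪 — major 3rd
F𝄪 — perfect 5th
A♯ — minor 7th
C𝄪 — major 9th

B♯ – D𝄪 – F𝄪 – A♯ – C𝄪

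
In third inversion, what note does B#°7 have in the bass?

B#°7 = B♯–D♯–F♯–A. Third inversion → seventh in the bass = A.

A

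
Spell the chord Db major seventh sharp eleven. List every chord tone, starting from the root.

D-flat, F, A-flat, C, G

Db major seventh sharp eleven is a major seventh sharp eleven built on D-flat.
- root: D-flat
- major 3rd: F
- perfect 5th: A-flat
- major 7th: C
- augmented 11th: G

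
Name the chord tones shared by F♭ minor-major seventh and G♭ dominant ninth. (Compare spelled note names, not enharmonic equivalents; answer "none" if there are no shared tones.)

F♭ minor-major seventh: F-flat A-double-flat C-flat E-flat
G♭ dominant ninth: G-flat B-flat D-flat F-flat A-flat
Common to both → F-flat.

F-flat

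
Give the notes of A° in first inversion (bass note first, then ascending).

A° = A–C–Eb; first inversion → third (C) lowest.

C  Eb  A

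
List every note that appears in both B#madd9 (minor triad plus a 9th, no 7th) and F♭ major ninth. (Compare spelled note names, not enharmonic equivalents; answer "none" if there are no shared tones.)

none

B#madd9 = B#, D#, F##, C##.
F♭ major ninth = Fb, Ab, Cb, Eb, Gb.
Shared: none.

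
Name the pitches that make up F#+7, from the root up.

F# A# C## E

F#+7 is an augmented seventh built on F#.
Root: F#
Major 3rd (3rd): A#
Augmented 5th (5th): C##
Minor 7th (7th): E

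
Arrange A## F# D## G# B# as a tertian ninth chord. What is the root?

Stacking in thirds gives G# – B# – D## – F# – A##, so G# is the root — G# dominant seventh sharp nine sharp five.

G#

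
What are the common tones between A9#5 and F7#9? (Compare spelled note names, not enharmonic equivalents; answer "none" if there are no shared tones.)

A9#5 = A, C#, E#, G, B.
F7#9 = F, A, C, Eb, G#.
Shared: A.

A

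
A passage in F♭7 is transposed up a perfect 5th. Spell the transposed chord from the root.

Cb, Eb, Gb, Bbb

Transposed root: Fb → Cb (perfect 5th up). So we spell Cb dominant seventh:
Root: Cb
Major 3rd (3rd): Eb
Perfect 5th (5th): Gb
Minor 7th (7th): Bbb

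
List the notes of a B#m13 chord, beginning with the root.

B#, D#, F##, A#, C##, E#, G##

B#m13 is a minor thirteenth built on B#.
- root: B#
- minor 3rd: D#
- perfect 5th: F##
- minor 7th: A#
- major 9th: C##
- perfect 11th: E#
- major 13th: G##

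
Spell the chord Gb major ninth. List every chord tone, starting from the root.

Gb major ninth: major ninth on G-flat.
- root: G-flat
- major 3rd: B-flat
- perfect 5th: D-flat
- major 7th: F
- major 9th: A-flat

G-flat B-flat D-flat F A-flat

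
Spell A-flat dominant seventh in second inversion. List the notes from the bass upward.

In root position, A-flat dominant seventh is Ab–C–Eb–Gb.
Second inversion puts the fifth (Eb) in the bass.

Eb, Gb, Ab, C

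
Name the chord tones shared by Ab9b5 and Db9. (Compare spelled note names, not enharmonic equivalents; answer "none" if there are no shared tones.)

Ab

Ab9b5: Ab C Ebb Gb Bb
Db9: Db F Ab Cb Eb
Common to both → Ab.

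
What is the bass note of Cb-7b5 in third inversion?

Bbb

Cb-7b5 = Cb–Ebb–Gbb–Bbb. Third inversion → seventh in the bass = Bbb.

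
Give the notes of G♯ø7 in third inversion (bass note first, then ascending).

F#, G#, B, D

In root position, G♯ø7 is G#–B–D–F#.
Third inversion puts the seventh (F#) in the bass.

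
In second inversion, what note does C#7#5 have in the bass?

G𝄪

C#7#5 = C♯–E♯–G𝄪–B. Second inversion → fifth in the bass = G𝄪.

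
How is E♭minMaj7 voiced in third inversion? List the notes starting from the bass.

D Eb Gb Bb

E♭minMaj7 = Eb–Gb–Bb–D; third inversion → seventh (D) lowest.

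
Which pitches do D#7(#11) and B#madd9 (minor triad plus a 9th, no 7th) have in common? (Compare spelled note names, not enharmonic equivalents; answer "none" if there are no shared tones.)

D#7(#11): D# F## A# C# G##
B#madd9: B# D# F## C##
Common to both → D#, F##.

D#  F##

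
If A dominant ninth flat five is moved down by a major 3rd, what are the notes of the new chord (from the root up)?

F  A  C-flat  E-flat  G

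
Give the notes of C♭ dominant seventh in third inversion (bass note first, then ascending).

C♭ dominant seventh = C-flat–E-flat–G-flat–B-double-flat; third inversion → seventh (B-double-flat) lowest.

B-double-flat, C-flat, E-flat, G-flat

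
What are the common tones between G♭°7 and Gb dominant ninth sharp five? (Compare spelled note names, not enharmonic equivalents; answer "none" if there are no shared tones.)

G♭

G♭°7 = G♭, B𝄫, D𝄫, F𝄫.
Gb dominant ninth sharp five = G♭, B♭, D, F♭, A♭.
Shared: G♭.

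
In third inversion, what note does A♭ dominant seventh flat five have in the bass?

G-flat

A♭ dominant seventh flat five = A-flat–C–E-double-flat–G-flat. Third inversion → seventh in the bass = G-flat.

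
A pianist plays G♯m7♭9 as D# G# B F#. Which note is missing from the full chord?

G♯m7♭9 = G#, B, D#, F#, A. The voicing lacks the 9th (minor 9th), A.

A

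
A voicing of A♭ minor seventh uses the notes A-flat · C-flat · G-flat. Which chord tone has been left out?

E-flat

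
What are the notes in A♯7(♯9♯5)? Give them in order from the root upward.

A#, C##, E##, G#, B##

Root A#, quality dominant seventh sharp nine sharp five:
root → A#
3rd (major 3rd) → C##
5th (augmented 5th) → E##
7th (minor 7th) → G#
9th (augmented 9th) → B##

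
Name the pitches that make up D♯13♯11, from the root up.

D♯13♯11 is a dominant thirteenth sharp eleven built on D#.
Root: D#
Major 3rd (3rd): F##
Perfect 5th (5th): A#
Minor 7th (7th): C#
Major 9th (9th): E#
Augmented 11th (11th): G##
Major 13th (13th): B#

D#, F##, A#, C#, E#, G##, B#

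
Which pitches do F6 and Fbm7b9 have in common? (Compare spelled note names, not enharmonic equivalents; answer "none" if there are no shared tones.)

F6: F A C D
Fbm7b9: Fb Abb Cb Ebb Gbb
Common to both → none.

none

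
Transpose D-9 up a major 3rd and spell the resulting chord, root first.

A major 3rd up from D is F♯, so the new chord is F♯ minor ninth.
- root: F♯
- minor 3rd: A
- perfect 5th: C♯
- minor 7th: E
- major 9th: G♯

F♯ – A – C♯ – E – G♯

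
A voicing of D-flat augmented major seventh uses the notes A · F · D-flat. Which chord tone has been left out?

The full D-flat augmented major seventh chord is D-flat, F, A, C.
Comparing with the voicing, the major 7th (7th) — C — is absent.

C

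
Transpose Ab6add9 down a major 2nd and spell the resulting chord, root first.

Gb  Bb  Db  Eb  Ab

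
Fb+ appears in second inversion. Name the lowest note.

Fb+ = F♭–A♭–C. Second inversion → fifth in the bass = C.

C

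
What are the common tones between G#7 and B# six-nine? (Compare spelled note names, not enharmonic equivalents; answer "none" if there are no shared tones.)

B♯

G#7 = G♯, B♯, D♯, F♯.
B# six-nine = B♯, D𝄪, F𝄪, G𝄪, C𝄪.
Shared: B♯.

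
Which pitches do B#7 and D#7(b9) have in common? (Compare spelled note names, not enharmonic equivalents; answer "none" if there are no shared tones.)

F𝄪  A♯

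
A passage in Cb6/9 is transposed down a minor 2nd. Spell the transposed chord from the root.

A minor 2nd down from C♭ is B♭, so the new chord is B♭ six-nine.
root → B♭
3rd (major 3rd) → D
5th (perfect 5th) → F
6th (major 6th) → G
9th (major 9th) → C

B♭ – D – F – G – C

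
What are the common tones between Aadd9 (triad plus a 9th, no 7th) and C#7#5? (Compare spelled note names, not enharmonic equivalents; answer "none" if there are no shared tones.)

Aadd9 = A, C#, E, B.
C#7#5 = C#, E#, G##, B.
Shared: C#, B.

C#, B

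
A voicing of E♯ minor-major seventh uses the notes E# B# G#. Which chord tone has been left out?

The full E♯ minor-major seventh chord is E#, G#, B#, D##.
Comparing with the voicing, the major 7th (7th) — D## — is absent.

D##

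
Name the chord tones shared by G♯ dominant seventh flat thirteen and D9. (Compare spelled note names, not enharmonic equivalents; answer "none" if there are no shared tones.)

G♯ dominant seventh flat thirteen: G# B# D# F# E
D9: D F# A C E
Common to both → F#, E.

F#, E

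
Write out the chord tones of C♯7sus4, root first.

C#, F#, G#, B

Root C#, quality dominant seventh suspended fourth:
Root: C#
Perfect 4th (4th): F#
Perfect 5th (5th): G#
Minor 7th (7th): B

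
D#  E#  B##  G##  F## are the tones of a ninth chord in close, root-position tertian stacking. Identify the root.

E#

Stacking in thirds gives E# – G## – B## – D# – F##, so E# is the root — E# dominant ninth sharp five.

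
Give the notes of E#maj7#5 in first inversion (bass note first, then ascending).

G## – B## – D## – E#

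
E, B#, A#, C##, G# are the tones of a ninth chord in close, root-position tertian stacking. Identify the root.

Stacking in thirds gives A# – C## – E – G# – B#, so A# is the root — A# dominant ninth flat five.

A#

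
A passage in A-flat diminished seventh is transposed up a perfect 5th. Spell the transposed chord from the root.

E-flat, G-flat, B-double-flat, D-double-flat

Transposed root: A-flat → E-flat (perfect 5th up). So we spell E-flat diminished seventh:
E-flat — root
G-flat — minor 3rd
B-double-flat — diminished 5th
D-double-flat — diminished 7th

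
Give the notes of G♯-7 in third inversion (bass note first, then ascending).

F# – G# – B – D#

G♯-7 = G#–B–D#–F#; third inversion → seventh (F#) lowest.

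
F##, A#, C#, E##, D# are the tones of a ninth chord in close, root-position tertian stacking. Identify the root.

Stacking in thirds gives D# – F## – A# – C# – E##, so D# is the root — D# dominant seventh sharp nine.

D#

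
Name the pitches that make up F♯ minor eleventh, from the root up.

F-sharp, A, C-sharp, E, G-sharp, B

Root F-sharp, quality minor eleventh:
F-sharp — root
A — minor 3rd
C-sharp — perfect 5th
E — minor 7th
G-sharp — major 9th
B — perfect 11th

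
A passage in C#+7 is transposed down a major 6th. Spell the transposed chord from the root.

E G# B# D

Transposed root: C# → E (major 6th down). So we spell E augmented seventh:
root → E
3rd (major 3rd) → G#
5th (augmented 5th) → B#
7th (minor 7th) → D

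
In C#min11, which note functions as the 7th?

Root of C#min11 = C♯. The 7th is a minor 7th: C♯ up a minor 7th → B.

B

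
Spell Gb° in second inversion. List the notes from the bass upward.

Dbb – Gb – Bbb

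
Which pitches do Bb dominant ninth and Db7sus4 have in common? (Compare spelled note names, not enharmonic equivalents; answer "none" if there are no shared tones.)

Bb dominant ninth: B♭ D F A♭ C
Db7sus4: D♭ G♭ A♭ C♭
Common to both → A♭.

A♭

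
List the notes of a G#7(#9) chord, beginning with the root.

G♯, B♯, D♯, F♯, A𝄪

G#7(#9) is a dominant seventh sharp nine built on G♯.
root → G♯
3rd (major 3rd) → B♯
5th (perfect 5th) → D♯
7th (minor 7th) → F♯
9th (augmented 9th) → A𝄪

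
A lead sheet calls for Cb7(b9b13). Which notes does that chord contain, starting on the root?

C♭ E♭ G♭ B𝄫 D𝄫 A𝄫

Cb7(b9b13) is a dominant seventh flat nine flat thirteen built on C♭.
root → C♭
3rd (major 3rd) → E♭
5th (perfect 5th) → G♭
7th (minor 7th) → B𝄫
9th (minor 9th) → D𝄫
13th (minor 13th) → A𝄫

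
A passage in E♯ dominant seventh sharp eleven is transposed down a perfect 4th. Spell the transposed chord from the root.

A perfect 4th down from E-sharp is B-sharp, so the new chord is B-sharp dominant seventh sharp eleven.
B-sharp — root
D-double-sharp — major 3rd
F-double-sharp — perfect 5th
A-sharp — minor 7th
E-double-sharp — augmented 11th

B-sharp D-double-sharp F-double-sharp A-sharp E-double-sharp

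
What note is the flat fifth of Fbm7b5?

C𝄫

Fbm7b5 is built on F♭; its 5th is a diminished 5th above the root.
A fifth above F uses the letter C, and the diminished 5th above F♭ is C𝄫.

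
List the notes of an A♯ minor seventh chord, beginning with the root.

A-sharp – C-sharp – E-sharp – G-sharp

A♯ minor seventh is a minor seventh built on A-sharp.
A-sharp — root
C-sharp — minor 3rd
E-sharp — perfect 5th
G-sharp — minor 7th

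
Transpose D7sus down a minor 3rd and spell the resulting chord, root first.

B E F# A

D down a minor 3rd → B. New chord: B dominant seventh suspended fourth.
Root: B
Perfect 4th (4th): E
Perfect 5th (5th): F#
Minor 7th (7th): A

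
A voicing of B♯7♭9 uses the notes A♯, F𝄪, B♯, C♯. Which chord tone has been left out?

B♯7♭9 = B♯, D𝄪, F𝄪, A♯, C♯. The voicing lacks the 3rd (major 3rd), D𝄪.

D𝄪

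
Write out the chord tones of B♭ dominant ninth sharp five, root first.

B♭ dominant ninth sharp five is a dominant ninth sharp five built on B-flat.
root → B-flat
3rd (major 3rd) → D
5th (augmented 5th) → F-sharp
7th (minor 7th) → A-flat
9th (major 9th) → C

B-flat D F-sharp A-flat C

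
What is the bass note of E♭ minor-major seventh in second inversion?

Bb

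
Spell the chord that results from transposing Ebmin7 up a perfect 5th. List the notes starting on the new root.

Bb – Db – F – Ab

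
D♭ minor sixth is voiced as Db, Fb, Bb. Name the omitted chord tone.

D♭ minor sixth = Db, Fb, Ab, Bb. The voicing lacks the 5th (perfect 5th), Ab.

Ab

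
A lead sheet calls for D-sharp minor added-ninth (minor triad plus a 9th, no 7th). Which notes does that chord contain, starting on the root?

D# F# A# E#

Root D#, quality minor added-ninth:
Root: D#
Minor 3rd (3rd): F#
Perfect 5th (5th): A#
Major 9th (9th): E#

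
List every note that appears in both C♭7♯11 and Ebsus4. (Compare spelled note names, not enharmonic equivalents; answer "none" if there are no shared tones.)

C♭7♯11 = Cb, Eb, Gb, Bbb, F.
Ebsus4 = Eb, Ab, Bb.
Shared: Eb.

Eb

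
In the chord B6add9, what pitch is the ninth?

Root of B6add9 = B. The 9th is a major 9th: B up a major 9th → C#.

C#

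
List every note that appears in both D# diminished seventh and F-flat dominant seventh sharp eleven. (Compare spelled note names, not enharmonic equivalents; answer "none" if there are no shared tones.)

D# diminished seventh = D-sharp, F-sharp, A, C.
F-flat dominant seventh sharp eleven = F-flat, A-flat, C-flat, E-double-flat, B-flat.
Shared: none.

none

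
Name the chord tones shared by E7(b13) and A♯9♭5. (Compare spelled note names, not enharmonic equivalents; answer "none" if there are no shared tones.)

E – G#

E7(b13): E G# B D C
A♯9♭5: A# C## E G# B#
Common to both → E, G#.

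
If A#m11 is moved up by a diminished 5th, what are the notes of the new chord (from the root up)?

A diminished 5th up from A♯ is E, so the new chord is E minor eleventh.
root → E
3rd (minor 3rd) → G
5th (perfect 5th) → B
7th (minor 7th) → D
9th (major 9th) → F♯
11th (perfect 11th) → A

E  G  B  D  F♯  A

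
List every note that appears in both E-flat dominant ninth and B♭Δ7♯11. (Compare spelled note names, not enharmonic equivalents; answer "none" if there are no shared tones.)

B♭, F

E-flat dominant ninth = E♭, G, B♭, D♭, F.
B♭Δ7♯11 = B♭, D, F, A, E.
Shared: B♭, F.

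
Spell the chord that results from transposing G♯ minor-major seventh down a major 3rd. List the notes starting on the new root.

E – G – B – D#

G# down a major 3rd → E. New chord: E minor-major seventh.
Root: E
Minor 3rd (3rd): G
Perfect 5th (5th): B
Major 7th (7th): D#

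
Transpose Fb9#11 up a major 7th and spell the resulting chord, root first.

Eb  G  Bb  Db  F  A

Fb up a major 7th → Eb. New chord: Eb dominant ninth sharp eleven.
root → Eb
3rd (major 3rd) → G
5th (perfect 5th) → Bb
7th (minor 7th) → Db
9th (major 9th) → F
11th (augmented 11th) → A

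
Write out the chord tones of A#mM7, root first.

Root A#, quality minor-major seventh:
Root: A#
Minor 3rd (3rd): C#
Perfect 5th (5th): E#
Major 7th (7th): G##

A#, C#, E#, G##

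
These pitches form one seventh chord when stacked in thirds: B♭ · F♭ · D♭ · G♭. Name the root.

G♭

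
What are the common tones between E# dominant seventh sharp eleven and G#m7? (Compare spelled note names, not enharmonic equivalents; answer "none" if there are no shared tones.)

D#

E# dominant seventh sharp eleven: E# G## B# D# A##
G#m7: G# B D# F#
Common to both → D#.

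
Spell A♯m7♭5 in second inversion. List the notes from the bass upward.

E  G♯  A♯  C♯

In root position, A♯m7♭5 is A♯–C♯–E–G♯.
Second inversion puts the fifth (E) in the bass.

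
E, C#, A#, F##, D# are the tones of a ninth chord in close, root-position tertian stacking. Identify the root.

Arranged so that each adjacent pair is a third by letter name: D# – F## – A# – C# – E.
The bottom of that stack, D#, is the root (this is D# dominant seventh flat nine).

D#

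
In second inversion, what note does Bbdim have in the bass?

F♭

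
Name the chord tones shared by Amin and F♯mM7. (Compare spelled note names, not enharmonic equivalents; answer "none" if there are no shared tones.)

Amin: A C E
F♯mM7: F# A C# E#
Common to both → A.

A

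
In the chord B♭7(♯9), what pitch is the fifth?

Root of B♭7(♯9) = B♭. The 5th is a perfect 5th: B♭ up a perfect 5th → F.

F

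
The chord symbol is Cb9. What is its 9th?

Db

Cb9 is built on Cb; its 9th is a major 9th above the root.
A second above C uses the letter D, and the major 9th above Cb is Db.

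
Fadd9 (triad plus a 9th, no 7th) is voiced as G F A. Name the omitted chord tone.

C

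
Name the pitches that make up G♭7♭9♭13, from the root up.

Root Gb, quality dominant seventh flat nine flat thirteen:
Root: Gb
Major 3rd (3rd): Bb
Perfect 5th (5th): Db
Minor 7th (7th): Fb
Minor 9th (9th): Abb
Minor 13th (13th): Ebb

Gb, Bb, Db, Fb, Abb, Ebb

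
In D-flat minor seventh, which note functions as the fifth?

A-flat

D-flat minor seventh is built on D-flat; its 5th is a perfect 5th above the root.
A fifth above D uses the letter A, and the perfect 5th above D-flat is A-flat.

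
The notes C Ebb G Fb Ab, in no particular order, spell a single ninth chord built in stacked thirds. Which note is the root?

Stacking in thirds gives Fb – Ab – C – Ebb – G, so Fb is the root — Fb dominant seventh sharp nine sharp five.

Fb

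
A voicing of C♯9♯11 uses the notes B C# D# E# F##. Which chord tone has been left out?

C♯9♯11 = C#, E#, G#, B, D#, F##. The voicing lacks the 5th (perfect 5th), G#.

G#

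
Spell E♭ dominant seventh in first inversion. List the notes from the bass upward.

E♭ dominant seventh = E-flat–G–B-flat–D-flat; first inversion → third (G) lowest.

G B-flat D-flat E-flat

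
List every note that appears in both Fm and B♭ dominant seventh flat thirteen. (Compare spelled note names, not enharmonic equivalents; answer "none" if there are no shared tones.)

F – A♭

Fm: F A♭ C
B♭ dominant seventh flat thirteen: B♭ D F A♭ G♭
Common to both → F, A♭.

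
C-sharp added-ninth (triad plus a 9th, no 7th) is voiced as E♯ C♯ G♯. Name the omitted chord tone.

D♯

The full C-sharp added-ninth chord is C♯, E♯, G♯, D♯.
Comparing with the voicing, the major 9th (9th) — D♯ — is absent.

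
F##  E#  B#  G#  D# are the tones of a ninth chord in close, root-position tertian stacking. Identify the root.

E#

Stacking in thirds gives E# – G# – B# – D# – F##, so E# is the root — E# minor ninth.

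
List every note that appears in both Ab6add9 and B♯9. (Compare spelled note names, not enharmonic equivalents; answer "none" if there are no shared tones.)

Ab6add9: Ab C Eb F Bb
B♯9: B# D## F## A# C##
Common to both → none.

none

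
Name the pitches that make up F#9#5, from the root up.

Root F#, quality dominant ninth sharp five:
Root: F#
Major 3rd (3rd): A#
Augmented 5th (5th): C##
Minor 7th (7th): E
Major 9th (9th): G#

F# – A# – C## – E – G#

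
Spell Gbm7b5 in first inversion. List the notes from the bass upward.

Gbm7b5 = Gb–Bbb–Dbb–Fb; first inversion → third (Bbb) lowest.

Bbb  Dbb  Fb  Gb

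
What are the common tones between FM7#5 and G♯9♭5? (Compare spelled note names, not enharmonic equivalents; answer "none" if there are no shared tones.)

FM7#5 = F, A, C#, E.
G♯9♭5 = G#, B#, D, F#, A#.
Shared: none.

none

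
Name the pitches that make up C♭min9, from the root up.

Cb, Ebb, Gb, Bbb, Db

C♭min9 is a minor ninth built on Cb.
- root: Cb
- minor 3rd: Ebb
- perfect 5th: Gb
- minor 7th: Bbb
- major 9th: Db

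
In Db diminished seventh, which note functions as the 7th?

Root of Db diminished seventh = D♭. The 7th is a diminished 7th: D♭ up a diminished 7th → C𝄫.

C𝄫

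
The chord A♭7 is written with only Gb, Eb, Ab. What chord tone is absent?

A♭7 = Ab, C, Eb, Gb. The voicing lacks the 3rd (major 3rd), C.

C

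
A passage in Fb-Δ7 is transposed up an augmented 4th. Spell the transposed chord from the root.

Bb  Db  F  A

Fb up an augmented 4th → Bb. New chord: Bb minor-major seventh.
root → Bb
3rd (minor 3rd) → Db
5th (perfect 5th) → F
7th (major 7th) → A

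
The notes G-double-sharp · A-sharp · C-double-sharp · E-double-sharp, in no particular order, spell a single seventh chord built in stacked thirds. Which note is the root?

A-sharp

Stacking in thirds gives A-sharp – C-double-sharp – E-double-sharp – G-double-sharp, so A-sharp is the root — A-sharp augmented major seventh.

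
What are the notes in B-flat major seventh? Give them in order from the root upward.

B-flat, D, F, A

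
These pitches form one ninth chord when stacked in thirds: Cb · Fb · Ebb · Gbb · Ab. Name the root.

Arranged so that each adjacent pair is a third by letter name: Fb – Ab – Cb – Ebb – Gbb.
The bottom of that stack, Fb, is the root (this is Fb dominant seventh flat nine).

Fb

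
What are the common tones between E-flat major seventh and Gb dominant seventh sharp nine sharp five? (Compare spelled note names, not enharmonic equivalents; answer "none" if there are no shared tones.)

E-flat major seventh = E-flat, G, B-flat, D.
Gb dominant seventh sharp nine sharp five = G-flat, B-flat, D, F-flat, A.
Shared: B-flat, D.

B-flat, D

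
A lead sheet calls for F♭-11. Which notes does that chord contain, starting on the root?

F♭-11: minor eleventh on Fb.
root → Fb
3rd (minor 3rd) → Abb
5th (perfect 5th) → Cb
7th (minor 7th) → Ebb
9th (major 9th) → Gb
11th (perfect 11th) → Bbb

Fb, Abb, Cb, Ebb, Gb, Bbb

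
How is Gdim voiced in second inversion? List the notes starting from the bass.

Gdim = G–Bb–Db; second inversion → fifth (Db) lowest.

Db  G  Bb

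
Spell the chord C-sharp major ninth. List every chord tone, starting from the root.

C-sharp major ninth is a major ninth built on C#.
root → C#
3rd (major 3rd) → E#
5th (perfect 5th) → G#
7th (major 7th) → B#
9th (major 9th) → D#

C# E# G# B# D#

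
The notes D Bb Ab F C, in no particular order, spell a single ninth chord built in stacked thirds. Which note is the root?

Stacking in thirds gives Bb – D – F – Ab – C, so Bb is the root — Bb dominant ninth.

Bb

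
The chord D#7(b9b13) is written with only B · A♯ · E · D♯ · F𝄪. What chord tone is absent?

C♯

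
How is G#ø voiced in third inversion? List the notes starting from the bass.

F# – G# – B – D

G#ø = G#–B–D–F#; third inversion → seventh (F#) lowest.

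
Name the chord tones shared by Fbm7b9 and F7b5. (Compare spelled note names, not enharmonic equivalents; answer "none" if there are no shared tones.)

Cb

Fbm7b9: Fb Abb Cb Ebb Gbb
F7b5: F A Cb Eb
Common to both → Cb.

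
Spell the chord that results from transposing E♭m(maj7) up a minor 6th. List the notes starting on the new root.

Transposed root: Eb → Cb (minor 6th up). So we spell Cb minor-major seventh:
Cb — root
Ebb — minor 3rd
Gb — perfect 5th
Bb — major 7th

Cb Ebb Gb Bb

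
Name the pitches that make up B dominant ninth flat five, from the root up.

B D# F A C#

Root B, quality dominant ninth flat five:
Root: B
Major 3rd (3rd): D#
Diminished 5th (5th): F
Minor 7th (7th): A
Major 9th (9th): C#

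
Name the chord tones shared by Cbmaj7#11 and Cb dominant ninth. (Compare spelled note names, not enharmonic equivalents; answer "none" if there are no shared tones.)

Cb  Eb  Gb

Cbmaj7#11: Cb Eb Gb Bb F
Cb dominant ninth: Cb Eb Gb Bbb Db
Common to both → Cb, Eb, Gb.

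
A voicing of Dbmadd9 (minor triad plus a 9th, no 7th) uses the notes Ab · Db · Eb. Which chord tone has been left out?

The full Dbmadd9 chord is Db, Fb, Ab, Eb.
Comparing with the voicing, the minor 3rd (3rd) — Fb — is absent.

Fb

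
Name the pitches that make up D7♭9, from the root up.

D  F#  A  C  Eb

D7♭9: dominant seventh flat nine on D.
root → D
3rd (major 3rd) → F#
5th (perfect 5th) → A
7th (minor 7th) → C
9th (minor 9th) → Eb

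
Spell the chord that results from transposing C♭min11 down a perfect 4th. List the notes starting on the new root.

Gb  Bbb  Db  Fb  Ab  Cb

Cb down a perfect 4th → Gb. New chord: Gb minor eleventh.
- root: Gb
- minor 3rd: Bbb
- perfect 5th: Db
- minor 7th: Fb
- major 9th: Ab
- perfect 11th: Cb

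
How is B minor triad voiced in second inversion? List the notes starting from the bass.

In root position, B minor triad is B–D–F#.
Second inversion puts the fifth (F#) in the bass.

F#  B  D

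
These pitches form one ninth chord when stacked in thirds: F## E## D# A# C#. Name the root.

D#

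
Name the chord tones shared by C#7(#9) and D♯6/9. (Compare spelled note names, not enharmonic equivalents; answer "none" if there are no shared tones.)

C#7(#9): C# E# G# B D##
D♯6/9: D# F## A# B# E#
Common to both → E#.

E#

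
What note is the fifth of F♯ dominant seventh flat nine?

C♯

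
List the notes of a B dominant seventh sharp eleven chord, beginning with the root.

B, D-sharp, F-sharp, A, E-sharp

B dominant seventh sharp eleven is a dominant seventh sharp eleven built on B.
- root: B
- major 3rd: D-sharp
- perfect 5th: F-sharp
- minor 7th: A
- augmented 11th: E-sharp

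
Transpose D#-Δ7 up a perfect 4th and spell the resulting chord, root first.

G# – B – D# – F##

Transposed root: D# → G# (perfect 4th up). So we spell G# minor-major seventh:
- root: G#
- minor 3rd: B
- perfect 5th: D#
- major 7th: F##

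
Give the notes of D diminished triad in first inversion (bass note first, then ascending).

In root position, D diminished triad is D–F–A-flat.
First inversion puts the third (F) in the bass.

F, A-flat, D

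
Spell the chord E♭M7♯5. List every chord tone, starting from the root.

E♭M7♯5: augmented major seventh on Eb.
- root: Eb
- major 3rd: G
- augmented 5th: B
- major 7th: D

Eb, G, B, D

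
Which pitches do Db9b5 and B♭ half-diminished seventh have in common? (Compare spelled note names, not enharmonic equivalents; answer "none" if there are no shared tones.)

D♭

Db9b5 = D♭, F, A𝄫, C♭, E♭.
B♭ half-diminished seventh = B♭, D♭, F♭, A♭.
Shared: D♭.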